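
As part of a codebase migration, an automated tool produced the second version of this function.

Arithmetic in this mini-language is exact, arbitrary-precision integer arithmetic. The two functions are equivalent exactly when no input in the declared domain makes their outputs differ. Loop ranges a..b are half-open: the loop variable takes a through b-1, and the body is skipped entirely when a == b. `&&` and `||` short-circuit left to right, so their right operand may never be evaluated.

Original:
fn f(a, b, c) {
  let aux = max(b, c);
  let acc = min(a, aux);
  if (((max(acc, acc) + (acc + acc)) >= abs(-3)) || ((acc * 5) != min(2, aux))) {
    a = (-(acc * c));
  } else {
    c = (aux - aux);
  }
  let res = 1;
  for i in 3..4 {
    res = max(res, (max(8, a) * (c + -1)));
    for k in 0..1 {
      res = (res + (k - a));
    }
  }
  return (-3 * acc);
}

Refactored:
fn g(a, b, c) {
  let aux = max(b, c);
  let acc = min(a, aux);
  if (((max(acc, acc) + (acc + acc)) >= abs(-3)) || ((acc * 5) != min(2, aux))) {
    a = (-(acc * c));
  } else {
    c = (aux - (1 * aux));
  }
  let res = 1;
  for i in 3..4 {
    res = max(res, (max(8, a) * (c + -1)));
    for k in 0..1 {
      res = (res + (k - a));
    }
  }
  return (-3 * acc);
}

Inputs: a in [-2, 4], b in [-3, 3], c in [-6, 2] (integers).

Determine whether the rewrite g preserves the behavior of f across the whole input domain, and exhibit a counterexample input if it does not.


Behavior is preserved: although arithmetic usage differs, plus constant usage differs, the outputs never diverge.
One worked example (a=2, b=-2, c=-3) — f: aux := -2 | acc := -2 | (((max(acc, acc) + (acc + acc)) >= abs(-3)) || ((acc * 5) != min(2, aux))): true | a := -6 | res := 1 | iter i=3: | res := 1 | iter k=0: | res := 7 | result 6; g: aux := -2 | acc := -2 | (((max(acc, acc) + (acc + acc)) >= abs(-3)) || ((acc * 5) != min(2, aux))): true | a := -6 | res := 1 | iter i=3: | res := 1 | iter k=0: | res := 7 | result 6; agreement on 6.
Checked all 441 inputs in the declared domain: the outputs agree on every one.
verdict: equivalent


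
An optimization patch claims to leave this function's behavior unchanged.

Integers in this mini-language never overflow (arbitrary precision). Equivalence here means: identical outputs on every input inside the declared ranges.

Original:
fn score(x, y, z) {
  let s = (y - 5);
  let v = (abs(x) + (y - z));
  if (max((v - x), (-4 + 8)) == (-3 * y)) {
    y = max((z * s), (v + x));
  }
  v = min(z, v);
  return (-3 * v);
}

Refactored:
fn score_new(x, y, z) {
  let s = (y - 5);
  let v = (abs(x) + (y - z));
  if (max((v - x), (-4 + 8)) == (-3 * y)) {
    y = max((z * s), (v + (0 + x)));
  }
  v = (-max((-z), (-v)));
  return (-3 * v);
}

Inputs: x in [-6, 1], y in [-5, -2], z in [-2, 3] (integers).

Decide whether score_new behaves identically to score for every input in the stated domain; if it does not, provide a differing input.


Behavior is preserved: although constant usage differs; and min/max/abs usage differs; and arithmetic usage differs, the outputs never diverge.
As a probe, take x=1, y=-2, z=-1: score runs s := -7 | v := 0 | (max((v - x), (-4 + 8)) == (-3 * y)): false | v := -1 | result 3; score_new runs s := -7 | v := 0 | (max((v - x), (-4 + 8)) == (-3 * y)): false | v := -1 | result 3; both end at 3.
Checked all 192 inputs in the declared domain: the outputs agree on every one.
verdict: equivalent


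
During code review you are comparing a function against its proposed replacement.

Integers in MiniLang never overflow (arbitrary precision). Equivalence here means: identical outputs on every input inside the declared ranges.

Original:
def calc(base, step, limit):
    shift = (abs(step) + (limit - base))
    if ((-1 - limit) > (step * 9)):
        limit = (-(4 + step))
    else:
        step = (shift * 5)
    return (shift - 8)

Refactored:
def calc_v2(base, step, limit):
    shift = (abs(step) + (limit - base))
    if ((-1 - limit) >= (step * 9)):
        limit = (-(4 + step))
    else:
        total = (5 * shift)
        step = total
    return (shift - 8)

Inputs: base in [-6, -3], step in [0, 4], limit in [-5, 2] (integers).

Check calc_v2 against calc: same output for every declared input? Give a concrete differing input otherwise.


Equivalent. The suspicious edit (`((-1 - limit) > (step * 9))` became `((-1 - limit) >= (step * 9))`) never changes the result for any input inside the declared domain.
Sweeping the whole domain (160 inputs) finds no disagreement.
One worked example (base=-6, step=3, limit=-1) — calc: shift := 8 | ((-1 - limit) > (step * 9)): false | step := 40 | result 0; calc_v2: shift := 8 | ((-1 - limit) >= (step * 9)): false | total := 40 | step := 40 | result 0; agreement on 0.
verdict: equivalent


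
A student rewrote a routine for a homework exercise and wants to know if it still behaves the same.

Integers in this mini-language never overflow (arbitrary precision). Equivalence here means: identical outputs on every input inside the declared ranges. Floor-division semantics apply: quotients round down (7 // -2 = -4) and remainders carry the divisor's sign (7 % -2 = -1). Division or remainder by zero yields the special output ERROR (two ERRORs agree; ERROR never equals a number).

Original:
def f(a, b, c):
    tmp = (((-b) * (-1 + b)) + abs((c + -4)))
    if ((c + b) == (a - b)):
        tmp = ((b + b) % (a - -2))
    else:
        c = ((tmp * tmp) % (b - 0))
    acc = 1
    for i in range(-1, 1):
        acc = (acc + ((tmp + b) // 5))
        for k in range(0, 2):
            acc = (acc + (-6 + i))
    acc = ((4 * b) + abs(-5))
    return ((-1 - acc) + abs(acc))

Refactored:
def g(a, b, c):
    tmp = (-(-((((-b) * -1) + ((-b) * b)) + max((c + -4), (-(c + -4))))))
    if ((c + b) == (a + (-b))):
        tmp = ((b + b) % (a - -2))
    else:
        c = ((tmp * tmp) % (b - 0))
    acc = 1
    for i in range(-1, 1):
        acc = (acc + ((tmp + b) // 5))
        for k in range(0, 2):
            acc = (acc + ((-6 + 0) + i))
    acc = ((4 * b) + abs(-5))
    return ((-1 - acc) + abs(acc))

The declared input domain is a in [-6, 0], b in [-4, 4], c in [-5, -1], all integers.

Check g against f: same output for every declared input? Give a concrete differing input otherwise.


Comparing the listings, the differences include: constant usage differs, arithmetic usage differs, min/max/abs usage differs.
Tracing a=-1, b=-1, c=-3: f: tmp becomes 5; next ((c + b) == (a - b)) evaluates to false; next c becomes 0; next acc becomes 1; next at i=-1:; next acc becomes 1; next at k=0:; next acc becomes -6; next at k=1:; next acc becomes -13; next at i=0:; next acc becomes -13; next at k=0:; next acc becomes -19; next at k=1:; next acc becomes -25; next acc becomes 1; next final value -1 | g: tmp becomes 5; next ((c + b) == (a + (-b))) evaluates to false; next c becomes 0; next acc becomes 1; next at i=-1:; next acc becomes 1; next at k=0:; next acc becomes -6; next at k=1:; next acc becomes -13; next at i=0:; next acc becomes -13; next at k=0:; next acc becomes -19; next at k=1:; next acc becomes -25; next acc becomes 1; next final value -1 — matching result -1.
An exhaustive pass over the 315 declared inputs shows identical outputs.
verdict: equivalent


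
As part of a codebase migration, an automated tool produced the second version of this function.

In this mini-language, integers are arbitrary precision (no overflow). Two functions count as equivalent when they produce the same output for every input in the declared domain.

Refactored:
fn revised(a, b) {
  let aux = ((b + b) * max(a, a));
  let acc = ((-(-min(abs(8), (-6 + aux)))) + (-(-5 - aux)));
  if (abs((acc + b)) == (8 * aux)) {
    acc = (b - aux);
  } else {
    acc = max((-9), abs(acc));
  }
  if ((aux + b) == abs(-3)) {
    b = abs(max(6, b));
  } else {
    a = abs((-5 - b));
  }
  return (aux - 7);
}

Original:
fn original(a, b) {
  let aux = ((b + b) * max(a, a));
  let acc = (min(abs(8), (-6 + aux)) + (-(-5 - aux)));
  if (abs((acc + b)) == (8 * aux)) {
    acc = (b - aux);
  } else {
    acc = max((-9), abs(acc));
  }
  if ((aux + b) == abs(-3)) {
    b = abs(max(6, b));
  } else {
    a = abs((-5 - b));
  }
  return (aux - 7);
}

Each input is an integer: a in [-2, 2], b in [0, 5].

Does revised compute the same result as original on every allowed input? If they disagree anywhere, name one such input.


Side by side, the visible changes include: same computation, different form.
Spot check at a=-2, b=1 — original: aux=-4, then acc=-9, then (abs((acc + b)) == (8 * aux)) is false, then acc=9, then ((aux + b) == abs(-3)) is false, then a=6, then returns -11. revised: aux=-4, then acc=-9, then (abs((acc + b)) == (8 * aux)) is false, then acc=9, then ((aux + b) == abs(-3)) is false, then a=6, then returns -11. Both give -11.
Sweeping the whole domain (30 inputs) finds no disagreement.
verdict: equivalent


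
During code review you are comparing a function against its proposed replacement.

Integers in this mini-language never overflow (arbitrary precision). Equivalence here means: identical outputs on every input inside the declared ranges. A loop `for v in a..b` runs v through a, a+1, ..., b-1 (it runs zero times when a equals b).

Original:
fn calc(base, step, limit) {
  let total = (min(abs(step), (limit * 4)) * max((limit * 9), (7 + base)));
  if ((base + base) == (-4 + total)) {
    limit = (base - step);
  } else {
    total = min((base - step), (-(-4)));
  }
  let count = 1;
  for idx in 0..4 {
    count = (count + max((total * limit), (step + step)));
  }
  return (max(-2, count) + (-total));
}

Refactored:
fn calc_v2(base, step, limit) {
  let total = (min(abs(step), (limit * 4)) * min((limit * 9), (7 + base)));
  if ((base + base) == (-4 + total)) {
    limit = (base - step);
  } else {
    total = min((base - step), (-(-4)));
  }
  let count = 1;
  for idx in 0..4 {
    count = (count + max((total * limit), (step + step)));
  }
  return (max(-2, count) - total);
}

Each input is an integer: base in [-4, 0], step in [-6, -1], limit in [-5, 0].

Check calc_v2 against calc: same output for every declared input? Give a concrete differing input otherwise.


The one real change (`max((limit * 9), (7 + base))` became `min((limit * 9), (7 + base))`) has no effect anywhere in the declared ranges.
Spot check at base=-3, step=-5, limit=-1 — calc: total becomes -16; next ((base + base) == (-4 + total)) evaluates to false; next total becomes 2; next count becomes 1; next at idx=0:; next count becomes -1; next at idx=1:; next count becomes -3; next at idx=2:; next count becomes -5; next at idx=3:; next count becomes -7; next final value -4. calc_v2: total becomes 36; next ((base + base) == (-4 + total)) evaluates to false; next total becomes 2; next count becomes 1; next at idx=0:; next count becomes -1; next at idx=1:; next count becomes -3; next at idx=2:; next count becomes -5; next at idx=3:; next count becomes -7; next final value -4. Both give -4.
Across all 180 domain points the two functions coincide.
verdict: equivalent


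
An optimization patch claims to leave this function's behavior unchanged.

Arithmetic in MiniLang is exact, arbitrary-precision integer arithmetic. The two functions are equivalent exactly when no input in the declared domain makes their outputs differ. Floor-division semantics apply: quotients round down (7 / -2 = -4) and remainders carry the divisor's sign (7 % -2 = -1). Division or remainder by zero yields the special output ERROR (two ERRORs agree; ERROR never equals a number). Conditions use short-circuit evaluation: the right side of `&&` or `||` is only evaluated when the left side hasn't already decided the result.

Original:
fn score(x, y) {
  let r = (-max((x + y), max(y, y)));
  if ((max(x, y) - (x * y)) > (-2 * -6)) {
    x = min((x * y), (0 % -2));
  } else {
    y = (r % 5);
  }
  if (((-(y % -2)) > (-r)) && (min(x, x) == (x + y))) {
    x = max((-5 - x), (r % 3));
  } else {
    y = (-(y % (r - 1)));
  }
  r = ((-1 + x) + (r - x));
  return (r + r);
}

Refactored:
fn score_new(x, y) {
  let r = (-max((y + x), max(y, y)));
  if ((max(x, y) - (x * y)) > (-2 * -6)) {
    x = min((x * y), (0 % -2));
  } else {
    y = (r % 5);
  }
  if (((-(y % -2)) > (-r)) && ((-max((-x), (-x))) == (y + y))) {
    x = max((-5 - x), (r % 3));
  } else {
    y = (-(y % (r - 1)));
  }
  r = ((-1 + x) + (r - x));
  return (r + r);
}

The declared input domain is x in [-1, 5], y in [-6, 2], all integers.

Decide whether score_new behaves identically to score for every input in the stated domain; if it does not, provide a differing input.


Not equivalent: x=2, y=-3 separates them (ERROR vs 0).
score: r := 1 | ((max(x, y) - (x * y)) > (-2 * -6)): false | y := 1 | (((-(y % -2)) > (-r)) && (min(x, x) == (x + y))): false | divide-by-zero, output ERROR
score_new: r := 1 | ((max(x, y) - (x * y)) > (-2 * -6)): false | y := 1 | (((-(y % -2)) > (-r)) && ((-max((-x), (-x))) == (y + y))): true | x := 1 | r := 0 | result 0
verdict: not equivalent; witness: x=2, y=-3


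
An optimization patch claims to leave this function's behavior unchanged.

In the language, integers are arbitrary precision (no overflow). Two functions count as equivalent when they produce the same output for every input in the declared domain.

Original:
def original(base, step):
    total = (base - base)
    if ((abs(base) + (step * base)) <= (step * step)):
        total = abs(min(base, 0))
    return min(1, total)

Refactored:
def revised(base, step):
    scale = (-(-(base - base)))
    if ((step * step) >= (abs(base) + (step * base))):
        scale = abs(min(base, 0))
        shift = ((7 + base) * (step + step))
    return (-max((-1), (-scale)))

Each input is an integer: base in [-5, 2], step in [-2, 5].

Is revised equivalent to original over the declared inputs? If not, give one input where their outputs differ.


Equivalent — the differences include arithmetic usage differs, and min/max/abs usage differs, and comparison usage differs, and local variable names differ, and constant usage differs, and statement counts differ, yet no declared input distinguishes the two.
Spot check at base=0, step=-1 — original: total = 0; ((abs(base) + (step * base)) <= (step * step)) -> true; total = 0; return 0. revised: scale = 0; ((step * step) >= (abs(base) + (step * base))) -> true; scale = 0; shift = -14; return 0. Both give 0.
Checked all 64 inputs in the declared domain: the outputs agree on every one.
verdict: equivalent


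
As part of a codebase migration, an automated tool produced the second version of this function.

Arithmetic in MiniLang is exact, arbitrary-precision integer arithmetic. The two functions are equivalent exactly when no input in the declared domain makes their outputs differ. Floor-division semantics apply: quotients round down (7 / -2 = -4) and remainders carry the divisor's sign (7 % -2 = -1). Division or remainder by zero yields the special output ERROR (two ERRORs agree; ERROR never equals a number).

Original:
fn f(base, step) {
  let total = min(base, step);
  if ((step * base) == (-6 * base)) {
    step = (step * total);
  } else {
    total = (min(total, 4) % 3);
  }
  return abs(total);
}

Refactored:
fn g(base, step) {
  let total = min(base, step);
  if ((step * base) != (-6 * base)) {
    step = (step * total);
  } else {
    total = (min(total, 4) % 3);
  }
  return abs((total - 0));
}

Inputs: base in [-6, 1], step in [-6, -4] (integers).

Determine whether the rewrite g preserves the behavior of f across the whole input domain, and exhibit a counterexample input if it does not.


Take base=-6, step=-6.
f: total := -6 | ((step * base) == (-6 * base)): true | step := 36 | result 6
g: total := -6 | ((step * base) != (-6 * base)): false | total := 0 | result 0
6 != 0, so the rewrite changes behavior.
verdict: not equivalent; witness: base=-6, step=-6


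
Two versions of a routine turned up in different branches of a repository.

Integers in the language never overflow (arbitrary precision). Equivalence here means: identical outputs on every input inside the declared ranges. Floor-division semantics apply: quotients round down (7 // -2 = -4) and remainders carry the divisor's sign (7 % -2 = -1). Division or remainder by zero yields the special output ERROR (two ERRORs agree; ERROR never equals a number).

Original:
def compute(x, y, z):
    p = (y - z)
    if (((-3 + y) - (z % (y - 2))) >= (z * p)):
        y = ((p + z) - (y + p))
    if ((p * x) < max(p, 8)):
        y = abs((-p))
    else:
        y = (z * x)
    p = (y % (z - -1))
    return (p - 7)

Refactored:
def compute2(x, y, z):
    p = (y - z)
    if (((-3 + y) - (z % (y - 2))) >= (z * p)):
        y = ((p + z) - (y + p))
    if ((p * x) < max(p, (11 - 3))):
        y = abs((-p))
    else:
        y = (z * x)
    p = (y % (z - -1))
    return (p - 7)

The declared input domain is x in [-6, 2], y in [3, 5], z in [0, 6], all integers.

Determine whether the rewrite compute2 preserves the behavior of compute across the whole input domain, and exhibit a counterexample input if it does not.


Changes here: constant usage differs; and arithmetic usage differs; the full 189-point sweep finds no disagreement.
verdict: equivalent


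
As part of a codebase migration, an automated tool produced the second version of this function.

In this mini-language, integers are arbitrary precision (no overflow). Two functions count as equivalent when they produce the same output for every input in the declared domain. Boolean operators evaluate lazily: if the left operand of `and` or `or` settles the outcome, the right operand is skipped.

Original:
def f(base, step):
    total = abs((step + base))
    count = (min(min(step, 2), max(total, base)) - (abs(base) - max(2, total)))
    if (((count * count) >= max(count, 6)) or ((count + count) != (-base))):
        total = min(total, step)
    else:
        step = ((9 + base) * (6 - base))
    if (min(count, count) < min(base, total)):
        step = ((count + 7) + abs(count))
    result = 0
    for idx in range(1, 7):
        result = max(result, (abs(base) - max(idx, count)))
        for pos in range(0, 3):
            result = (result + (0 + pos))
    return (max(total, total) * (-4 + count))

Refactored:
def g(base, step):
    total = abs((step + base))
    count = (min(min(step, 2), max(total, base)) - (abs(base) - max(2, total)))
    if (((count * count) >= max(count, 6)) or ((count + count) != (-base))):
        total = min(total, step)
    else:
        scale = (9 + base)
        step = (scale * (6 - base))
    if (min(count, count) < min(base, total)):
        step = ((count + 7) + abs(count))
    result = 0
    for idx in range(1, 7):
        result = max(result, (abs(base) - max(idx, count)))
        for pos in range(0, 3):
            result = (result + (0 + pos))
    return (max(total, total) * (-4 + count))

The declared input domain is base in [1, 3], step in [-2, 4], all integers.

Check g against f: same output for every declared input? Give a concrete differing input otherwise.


Changes here: local variable names differ; also statement counts differ; the full 21-point sweep finds no disagreement.
verdict: equivalent


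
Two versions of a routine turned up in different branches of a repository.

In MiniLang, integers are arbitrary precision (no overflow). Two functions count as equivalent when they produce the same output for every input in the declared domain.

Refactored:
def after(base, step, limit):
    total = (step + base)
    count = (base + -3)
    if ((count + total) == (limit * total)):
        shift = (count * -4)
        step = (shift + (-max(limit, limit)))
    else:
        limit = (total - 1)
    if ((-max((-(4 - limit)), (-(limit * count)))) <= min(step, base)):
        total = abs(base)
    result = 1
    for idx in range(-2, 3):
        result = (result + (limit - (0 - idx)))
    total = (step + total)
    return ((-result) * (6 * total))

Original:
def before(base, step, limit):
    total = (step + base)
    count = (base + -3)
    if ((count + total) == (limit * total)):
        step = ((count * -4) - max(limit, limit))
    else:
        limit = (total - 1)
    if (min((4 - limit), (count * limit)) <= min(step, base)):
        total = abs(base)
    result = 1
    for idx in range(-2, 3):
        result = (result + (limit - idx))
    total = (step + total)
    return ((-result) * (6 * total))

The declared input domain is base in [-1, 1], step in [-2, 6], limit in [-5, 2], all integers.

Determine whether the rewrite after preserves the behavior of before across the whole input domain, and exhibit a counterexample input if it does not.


Side by side, the visible changes include: arithmetic usage differs, plus local variable names differ, plus min/max/abs usage differs, plus constant usage differs, plus statement counts differ.
One worked example (base=-1, step=2, limit=-4) — before: total := 1 | count := -4 | ((count + total) == (limit * total)): false | limit := 0 | (min((4 - limit), (count * limit)) <= min(step, base)): false | result := 1 | iter idx=-2: | result := 3 | iter idx=-1: | result := 4 | iter idx=0: | result := 4 | iter idx=1: | result := 3 | iter idx=2: | result := 1 | total := 3 | result -18; after: total := 1 | count := -4 | ((count + total) == (limit * total)): false | limit := 0 | ((-max((-(4 - limit)), (-(limit * count)))) <= min(step, base)): false | result := 1 | iter idx=-2: | result := -1 | iter idx=-1: | result := -2 | iter idx=0: | result := -2 | iter idx=1: | result := -1 | iter idx=2: | result := 1 | total := 3 | result -18; agreement on -18.
Sweeping the whole domain (216 inputs) finds no disagreement.
verdict: equivalent


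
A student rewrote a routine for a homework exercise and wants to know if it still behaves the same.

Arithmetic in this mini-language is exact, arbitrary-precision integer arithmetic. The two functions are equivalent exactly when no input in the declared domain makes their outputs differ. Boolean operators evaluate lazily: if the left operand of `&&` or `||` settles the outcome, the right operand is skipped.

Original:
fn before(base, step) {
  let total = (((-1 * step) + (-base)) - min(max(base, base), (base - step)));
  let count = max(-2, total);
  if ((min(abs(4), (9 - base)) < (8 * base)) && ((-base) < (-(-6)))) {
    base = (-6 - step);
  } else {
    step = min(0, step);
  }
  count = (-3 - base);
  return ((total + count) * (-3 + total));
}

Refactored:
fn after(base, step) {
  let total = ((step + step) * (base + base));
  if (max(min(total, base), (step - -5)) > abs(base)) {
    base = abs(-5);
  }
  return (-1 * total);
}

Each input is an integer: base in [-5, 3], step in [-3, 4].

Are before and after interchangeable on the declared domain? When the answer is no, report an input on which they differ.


Take base=-5, step=-3.
before: total becomes 13; next count becomes 13; next ((min(abs(4), (9 - base)) < (8 * base)) && ((-base) < (-(-6)))) evaluates to false; next step becomes -3; next count becomes 2; next final value 150
after: total becomes 60; next (max(min(total, base), (step - -5)) > abs(base)) evaluates to false; next final value -60
150 and -60 differ, so these are not the same function on this domain.
verdict: not equivalent; witness: base=-5, step=-3


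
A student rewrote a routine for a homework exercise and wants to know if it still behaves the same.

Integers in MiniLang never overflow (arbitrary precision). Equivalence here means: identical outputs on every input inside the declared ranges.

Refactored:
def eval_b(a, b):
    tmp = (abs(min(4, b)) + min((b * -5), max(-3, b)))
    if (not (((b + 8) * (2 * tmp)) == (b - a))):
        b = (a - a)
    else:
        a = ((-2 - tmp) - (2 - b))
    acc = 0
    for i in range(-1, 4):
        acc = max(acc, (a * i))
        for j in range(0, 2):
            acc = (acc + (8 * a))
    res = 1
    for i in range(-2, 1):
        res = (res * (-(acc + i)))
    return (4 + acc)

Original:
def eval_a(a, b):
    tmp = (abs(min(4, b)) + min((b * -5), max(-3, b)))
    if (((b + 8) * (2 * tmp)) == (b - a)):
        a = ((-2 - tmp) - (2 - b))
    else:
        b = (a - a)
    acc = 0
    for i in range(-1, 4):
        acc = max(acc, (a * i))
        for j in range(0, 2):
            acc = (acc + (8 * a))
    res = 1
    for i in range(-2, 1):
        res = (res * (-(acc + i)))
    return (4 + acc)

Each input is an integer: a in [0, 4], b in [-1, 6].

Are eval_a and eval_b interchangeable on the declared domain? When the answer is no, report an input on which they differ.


Side by side, the visible changes include: boolean connective usage differs.
As a probe, take a=2, b=2: eval_a runs tmp = -8; (((b + 8) * (2 * tmp)) == (b - a)) -> false; b = 0; acc = 0; [i=-1]; acc = 0; [j=0]; acc = 16; [j=1]; acc = 32; [i=0]; acc = 32; [j=0]; acc = 48; [j=1]; acc = 64; [i=1]; acc = 64; [j=0]; acc = 80; [j=1]; acc = 96; [i=2]; acc = 96; [j=0]; acc = 112; [j=1]; acc = 128; [i=3]; acc = 128; [j=0]; acc = 144; [j=1]; acc = 160; res = 1; [i=-2]; res = -158; [i=-1]; res = 25122; [i=0]; res = -4019520; return 164; eval_b runs tmp = -8; (not (((b + 8) * (2 * tmp)) == (b - a))) -> true; b = 0; acc = 0; [i=-1]; acc = 0; [j=0]; acc = 16; [j=1]; acc = 32; [i=0]; acc = 32; [j=0]; acc = 48; [j=1]; acc = 64; [i=1]; acc = 64; [j=0]; acc = 80; [j=1]; acc = 96; [i=2]; acc = 96; [j=0]; acc = 112; [j=1]; acc = 128; [i=3]; acc = 128; [j=0]; acc = 144; [j=1]; acc = 160; res = 1; [i=-2]; res = -158; [i=-1]; res = 25122; [i=0]; res = -4019520; return 164; both end at 164.
Sweeping the whole domain (40 inputs) finds no disagreement.
verdict: equivalent


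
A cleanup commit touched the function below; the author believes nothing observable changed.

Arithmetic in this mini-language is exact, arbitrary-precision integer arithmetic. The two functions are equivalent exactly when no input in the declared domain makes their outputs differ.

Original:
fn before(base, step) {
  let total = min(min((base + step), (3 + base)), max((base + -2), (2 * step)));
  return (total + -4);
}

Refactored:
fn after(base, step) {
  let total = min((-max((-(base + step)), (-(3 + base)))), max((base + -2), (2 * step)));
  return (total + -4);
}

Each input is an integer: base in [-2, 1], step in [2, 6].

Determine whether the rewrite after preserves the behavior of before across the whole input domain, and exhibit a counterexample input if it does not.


Behavior is preserved: although min/max/abs usage differs, the outputs never diverge.
One worked example (base=1, step=3) — before: total := 4 | result 0; after: total := 4 | result 0; agreement on 0.
Sweeping the whole domain (20 inputs) finds no disagreement.
verdict: equivalent


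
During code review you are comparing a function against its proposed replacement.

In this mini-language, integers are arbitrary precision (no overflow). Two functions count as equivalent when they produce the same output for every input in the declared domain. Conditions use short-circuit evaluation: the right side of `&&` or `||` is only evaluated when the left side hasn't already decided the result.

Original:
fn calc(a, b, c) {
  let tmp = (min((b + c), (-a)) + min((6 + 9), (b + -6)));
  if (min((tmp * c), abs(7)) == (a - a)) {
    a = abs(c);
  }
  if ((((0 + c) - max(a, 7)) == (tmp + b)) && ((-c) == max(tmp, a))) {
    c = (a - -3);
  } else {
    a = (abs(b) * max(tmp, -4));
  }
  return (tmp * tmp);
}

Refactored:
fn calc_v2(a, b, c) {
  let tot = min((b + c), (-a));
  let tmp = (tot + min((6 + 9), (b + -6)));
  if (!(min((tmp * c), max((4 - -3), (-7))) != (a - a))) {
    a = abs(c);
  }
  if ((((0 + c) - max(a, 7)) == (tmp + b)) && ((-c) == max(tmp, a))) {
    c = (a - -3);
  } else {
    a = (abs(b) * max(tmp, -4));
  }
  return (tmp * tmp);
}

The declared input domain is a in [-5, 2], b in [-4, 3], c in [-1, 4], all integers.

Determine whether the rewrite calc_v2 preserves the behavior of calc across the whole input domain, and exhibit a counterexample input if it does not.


Reading the diff, among the changes: local variable names differ; and arithmetic usage differs; and boolean connective usage differs; and statement counts differ; and comparison usage differs; and constant usage differs; and min/max/abs usage differs.
One worked example (a=-2, b=-3, c=2) — calc: tmp = -10; (min((tmp * c), abs(7)) == (a - a)) -> false; ((((0 + c) - max(a, 7)) == (tmp + b)) && ((-c) == max(tmp, a))) -> false; a = -12; return 100; calc_v2: tot = -1; tmp = -10; (!(min((tmp * c), max((4 - -3), (-7))) != (a - a))) -> false; ((((0 + c) - max(a, 7)) == (tmp + b)) && ((-c) == max(tmp, a))) -> false; a = -12; return 100; agreement on 100.
Checked all 384 inputs in the declared domain: the outputs agree on every one.
verdict: equivalent


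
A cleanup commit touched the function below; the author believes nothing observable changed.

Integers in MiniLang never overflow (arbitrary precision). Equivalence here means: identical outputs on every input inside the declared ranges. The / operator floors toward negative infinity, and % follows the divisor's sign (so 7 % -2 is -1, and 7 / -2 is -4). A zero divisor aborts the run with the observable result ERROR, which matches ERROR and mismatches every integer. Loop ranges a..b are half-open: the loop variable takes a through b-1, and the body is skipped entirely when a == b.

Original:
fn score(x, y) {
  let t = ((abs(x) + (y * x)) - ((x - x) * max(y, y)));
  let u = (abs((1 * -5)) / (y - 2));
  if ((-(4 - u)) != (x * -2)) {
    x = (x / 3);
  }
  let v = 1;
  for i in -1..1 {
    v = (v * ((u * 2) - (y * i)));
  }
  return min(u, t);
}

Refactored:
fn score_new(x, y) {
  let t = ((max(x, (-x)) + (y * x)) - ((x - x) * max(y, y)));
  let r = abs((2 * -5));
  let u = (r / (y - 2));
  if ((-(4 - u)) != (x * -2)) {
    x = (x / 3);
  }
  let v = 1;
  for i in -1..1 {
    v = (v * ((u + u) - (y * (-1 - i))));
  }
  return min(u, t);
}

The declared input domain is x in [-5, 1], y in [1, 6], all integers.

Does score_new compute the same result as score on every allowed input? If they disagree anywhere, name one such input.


Try x=-5, y=1.
score: t := 0 | u := -5 | ((-(4 - u)) != (x * -2)): true | x := -2 | v := 1 | iter i=-1: | v := -9 | iter i=0: | v := 90 | result -5
score_new: t := 0 | r := 10 | u := -10 | ((-(4 - u)) != (x * -2)): true | x := -2 | v := 1 | iter i=-1: | v := -20 | iter i=0: | v := 380 | result -10
-5 against -10: the behavior changed.
verdict: not equivalent; witness: x=-5, y=1


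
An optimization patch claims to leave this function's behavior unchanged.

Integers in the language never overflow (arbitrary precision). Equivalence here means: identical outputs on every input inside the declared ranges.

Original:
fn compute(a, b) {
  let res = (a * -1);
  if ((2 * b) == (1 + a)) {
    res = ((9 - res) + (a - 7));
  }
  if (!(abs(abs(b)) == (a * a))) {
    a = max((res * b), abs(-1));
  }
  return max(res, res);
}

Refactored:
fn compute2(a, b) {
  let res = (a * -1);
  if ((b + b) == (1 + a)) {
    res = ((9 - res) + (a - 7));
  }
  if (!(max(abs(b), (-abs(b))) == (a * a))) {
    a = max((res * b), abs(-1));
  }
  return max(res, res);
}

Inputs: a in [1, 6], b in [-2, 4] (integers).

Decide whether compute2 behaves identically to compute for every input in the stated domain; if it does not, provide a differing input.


The two versions differ — the changes include arithmetic usage differs; also constant usage differs; also min/max/abs usage differs.
Tracing a=6, b=-1: compute: res = -6; ((2 * b) == (1 + a)) -> false; (!(abs(abs(b)) == (a * a))) -> true; a = 6; return -6 | compute2: res = -6; ((b + b) == (1 + a)) -> false; (!(max(abs(b), (-abs(b))) == (a * a))) -> true; a = 6; return -6 — matching result -6.
Across all 42 domain points the two functions coincide.
verdict: equivalent


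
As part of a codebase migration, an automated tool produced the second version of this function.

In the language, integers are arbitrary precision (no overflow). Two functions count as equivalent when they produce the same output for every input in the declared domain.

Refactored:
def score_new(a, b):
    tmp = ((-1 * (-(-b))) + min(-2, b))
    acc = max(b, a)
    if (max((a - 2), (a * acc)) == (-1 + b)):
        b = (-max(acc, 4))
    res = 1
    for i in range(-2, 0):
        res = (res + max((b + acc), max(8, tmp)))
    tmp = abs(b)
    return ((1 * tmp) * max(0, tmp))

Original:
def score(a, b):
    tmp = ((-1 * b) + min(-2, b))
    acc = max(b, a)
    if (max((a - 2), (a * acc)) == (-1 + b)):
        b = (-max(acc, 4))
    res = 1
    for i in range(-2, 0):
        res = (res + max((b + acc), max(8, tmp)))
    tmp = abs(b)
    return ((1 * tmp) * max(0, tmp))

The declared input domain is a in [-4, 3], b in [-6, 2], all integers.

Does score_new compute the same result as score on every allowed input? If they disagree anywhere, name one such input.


The two are interchangeable: same computation, different form, and every declared input agrees.
As a probe, take a=0, b=-2: score runs tmp := 0 | acc := 0 | (max((a - 2), (a * acc)) == (-1 + b)): false | res := 1 | iter i=-2: | res := 9 | iter i=-1: | res := 17 | tmp := 2 | result 4; score_new runs tmp := 0 | acc := 0 | (max((a - 2), (a * acc)) == (-1 + b)): false | res := 1 | iter i=-2: | res := 9 | iter i=-1: | res := 17 | tmp := 2 | result 4; both end at 4.
Across all 72 domain points the two functions coincide.
verdict: equivalent


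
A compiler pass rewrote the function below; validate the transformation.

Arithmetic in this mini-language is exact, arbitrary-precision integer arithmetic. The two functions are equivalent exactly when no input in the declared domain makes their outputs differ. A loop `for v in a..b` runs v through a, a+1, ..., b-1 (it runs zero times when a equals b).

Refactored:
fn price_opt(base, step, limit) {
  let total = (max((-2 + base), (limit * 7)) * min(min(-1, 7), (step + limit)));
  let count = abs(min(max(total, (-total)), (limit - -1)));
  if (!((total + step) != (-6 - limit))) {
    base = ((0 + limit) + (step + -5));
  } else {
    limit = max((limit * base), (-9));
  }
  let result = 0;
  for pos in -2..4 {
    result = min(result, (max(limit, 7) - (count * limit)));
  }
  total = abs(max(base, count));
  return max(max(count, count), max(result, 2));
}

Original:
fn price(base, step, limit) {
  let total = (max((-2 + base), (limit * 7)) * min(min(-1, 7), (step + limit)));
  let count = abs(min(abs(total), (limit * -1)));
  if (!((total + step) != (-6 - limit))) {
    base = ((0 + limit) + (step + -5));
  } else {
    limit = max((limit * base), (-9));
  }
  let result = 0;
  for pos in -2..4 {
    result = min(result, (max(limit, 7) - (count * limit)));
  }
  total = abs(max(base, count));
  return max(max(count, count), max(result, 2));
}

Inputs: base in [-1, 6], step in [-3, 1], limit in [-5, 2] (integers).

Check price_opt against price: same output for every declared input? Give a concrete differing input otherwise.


Input base=-1, step=-3, limit=-5: 5 from price versus 4 from price_opt.
verdict: not equivalent; witness: base=-1, step=-3, limit=-5


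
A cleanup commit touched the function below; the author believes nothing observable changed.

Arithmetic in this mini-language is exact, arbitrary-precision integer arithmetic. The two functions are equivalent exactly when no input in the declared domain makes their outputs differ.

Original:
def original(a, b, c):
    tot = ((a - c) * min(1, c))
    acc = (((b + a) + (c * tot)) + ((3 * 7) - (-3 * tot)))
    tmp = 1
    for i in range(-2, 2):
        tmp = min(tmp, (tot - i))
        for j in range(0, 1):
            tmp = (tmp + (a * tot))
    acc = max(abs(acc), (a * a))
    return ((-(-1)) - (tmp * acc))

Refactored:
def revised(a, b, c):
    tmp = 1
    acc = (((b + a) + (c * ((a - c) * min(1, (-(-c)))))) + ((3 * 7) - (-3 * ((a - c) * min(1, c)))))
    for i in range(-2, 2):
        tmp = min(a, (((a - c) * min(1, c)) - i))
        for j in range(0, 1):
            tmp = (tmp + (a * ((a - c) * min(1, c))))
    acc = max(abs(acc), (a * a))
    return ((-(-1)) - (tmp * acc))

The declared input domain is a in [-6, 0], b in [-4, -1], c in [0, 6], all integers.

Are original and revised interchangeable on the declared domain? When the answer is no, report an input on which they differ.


Run the pair on a=-6, b=-4, c=0.
original: tot = 0; acc = 11; tmp = 1; [i=-2]; tmp = 1; [j=0]; tmp = 1; [i=-1]; tmp = 1; [j=0]; tmp = 1; [i=0]; tmp = 0; [j=0]; tmp = 0; [i=1]; tmp = -1; [j=0]; tmp = -1; acc = 36; return 37
revised: tmp = 1; acc = 11; [i=-2]; tmp = -6; [j=0]; tmp = -6; [i=-1]; tmp = -6; [j=0]; tmp = -6; [i=0]; tmp = -6; [j=0]; tmp = -6; [i=1]; tmp = -6; [j=0]; tmp = -6; acc = 36; return 217
37 vs 217 — the two versions disagree here.
verdict: not equivalent; witness: a=-6, b=-4, c=0


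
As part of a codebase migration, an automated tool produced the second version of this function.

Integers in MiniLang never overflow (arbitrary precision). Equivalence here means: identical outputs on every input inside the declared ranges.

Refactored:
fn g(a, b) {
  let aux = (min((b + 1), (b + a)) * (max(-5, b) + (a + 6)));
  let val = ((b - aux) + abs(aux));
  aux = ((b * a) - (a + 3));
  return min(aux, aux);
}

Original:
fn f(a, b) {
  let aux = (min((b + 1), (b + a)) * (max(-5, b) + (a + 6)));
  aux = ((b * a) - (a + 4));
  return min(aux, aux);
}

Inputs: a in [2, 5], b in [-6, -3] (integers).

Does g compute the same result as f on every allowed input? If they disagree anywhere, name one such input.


Take a=2, b=-6.
f: aux becomes -15; next aux becomes -18; next final value -18
g: aux becomes -15; next val becomes 24; next aux becomes -17; next final value -17
-18 vs -17 — the two versions disagree here.
verdict: not equivalent; witness: a=2, b=-6


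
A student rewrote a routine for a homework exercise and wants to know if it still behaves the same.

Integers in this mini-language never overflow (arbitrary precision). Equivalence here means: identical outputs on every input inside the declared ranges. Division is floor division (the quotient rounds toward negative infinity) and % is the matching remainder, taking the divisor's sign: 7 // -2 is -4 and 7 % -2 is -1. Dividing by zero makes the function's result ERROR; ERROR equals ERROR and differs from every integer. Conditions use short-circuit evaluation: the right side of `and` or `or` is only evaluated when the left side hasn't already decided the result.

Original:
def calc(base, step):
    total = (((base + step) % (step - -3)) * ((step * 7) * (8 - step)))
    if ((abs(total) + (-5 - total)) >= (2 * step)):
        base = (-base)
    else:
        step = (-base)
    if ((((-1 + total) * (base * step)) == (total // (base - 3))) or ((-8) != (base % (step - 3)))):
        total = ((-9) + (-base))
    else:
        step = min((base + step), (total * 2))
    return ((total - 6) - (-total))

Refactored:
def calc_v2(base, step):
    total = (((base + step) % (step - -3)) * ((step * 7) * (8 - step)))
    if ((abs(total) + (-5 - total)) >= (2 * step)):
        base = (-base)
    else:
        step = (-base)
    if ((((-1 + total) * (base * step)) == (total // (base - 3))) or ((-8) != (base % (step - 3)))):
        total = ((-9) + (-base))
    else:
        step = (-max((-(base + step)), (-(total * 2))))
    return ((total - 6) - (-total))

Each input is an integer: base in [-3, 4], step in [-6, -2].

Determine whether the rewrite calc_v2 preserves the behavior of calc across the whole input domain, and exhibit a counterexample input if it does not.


This is a faithful refactor — min/max/abs usage differs, but the computed results match everywhere.
Spot check at base=-3, step=-4 — calc: total := 0 | ((abs(total) + (-5 - total)) >= (2 * step)): true | base := 3 | divide-by-zero, output ERROR. calc_v2: total := 0 | ((abs(total) + (-5 - total)) >= (2 * step)): true | base := 3 | divide-by-zero, output ERROR. Both give ERROR.
Across all 40 domain points the two functions coincide.
verdict: equivalent


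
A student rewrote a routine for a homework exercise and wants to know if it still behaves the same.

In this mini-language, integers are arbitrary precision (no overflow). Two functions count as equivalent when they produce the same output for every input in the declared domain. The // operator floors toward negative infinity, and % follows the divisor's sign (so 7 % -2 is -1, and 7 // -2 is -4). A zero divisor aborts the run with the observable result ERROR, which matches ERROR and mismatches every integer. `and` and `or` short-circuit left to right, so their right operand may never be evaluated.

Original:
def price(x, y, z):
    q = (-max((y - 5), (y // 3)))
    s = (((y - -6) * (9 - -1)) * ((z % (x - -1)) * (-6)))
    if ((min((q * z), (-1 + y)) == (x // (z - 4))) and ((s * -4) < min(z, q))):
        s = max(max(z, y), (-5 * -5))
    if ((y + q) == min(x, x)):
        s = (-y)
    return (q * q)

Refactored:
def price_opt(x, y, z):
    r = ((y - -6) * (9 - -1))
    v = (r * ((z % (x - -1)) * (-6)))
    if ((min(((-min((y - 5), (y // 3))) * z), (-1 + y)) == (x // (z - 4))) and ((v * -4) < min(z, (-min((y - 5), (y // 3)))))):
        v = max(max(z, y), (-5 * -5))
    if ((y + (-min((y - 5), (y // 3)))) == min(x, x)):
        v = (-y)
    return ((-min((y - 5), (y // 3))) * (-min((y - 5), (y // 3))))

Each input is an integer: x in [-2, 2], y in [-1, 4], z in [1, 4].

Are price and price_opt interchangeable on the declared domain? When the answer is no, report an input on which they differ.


There is a counterexample at x=-2, y=-1, z=1: 1 on one side, 36 on the other.
price: q := 1 | s := 0 | ((min((q * z), (-1 + y)) == (x // (z - 4))) and ((s * -4) < min(z, q))): false | ((y + q) == min(x, x)): false | result 1
price_opt: r := 50 | v := 0 | ((min(((-min((y - 5), (y // 3))) * z), (-1 + y)) == (x // (z - 4))) and ((v * -4) < min(z, (-min((y - 5), (y // 3)))))): false | ((y + (-min((y - 5), (y // 3)))) == min(x, x)): false | result 36
verdict: not equivalent; witness: x=-2, y=-1, z=1
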